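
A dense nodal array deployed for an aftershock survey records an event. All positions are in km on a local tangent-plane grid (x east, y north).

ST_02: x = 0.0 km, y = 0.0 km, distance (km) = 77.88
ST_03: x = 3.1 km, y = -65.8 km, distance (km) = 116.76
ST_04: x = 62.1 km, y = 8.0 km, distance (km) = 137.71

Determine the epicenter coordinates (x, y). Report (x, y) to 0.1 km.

Circle about each station: x² + y² = 77.88²; (x − 3.1)² + (y + 65.8)² = 116.76²; (x − 62.1)² + (y − 8.0)² = 137.71².
Subtracting the ST_02 equation from the ST_03 and ST_04 equations removes the quadratic terms:
6.2 x − 131.6 y = -3228.35
124.2 x + 16.0 y = -8978.34
Solving the 2×2 system: x ≈ -75.0, y ≈ 21.0 km.
Check against ST_02 (with the unrounded x, y): √(x²+y²) = 77.88 ≈ 77.88 km. ✓

x ≈ -75.0 km, y ≈ 21.0 km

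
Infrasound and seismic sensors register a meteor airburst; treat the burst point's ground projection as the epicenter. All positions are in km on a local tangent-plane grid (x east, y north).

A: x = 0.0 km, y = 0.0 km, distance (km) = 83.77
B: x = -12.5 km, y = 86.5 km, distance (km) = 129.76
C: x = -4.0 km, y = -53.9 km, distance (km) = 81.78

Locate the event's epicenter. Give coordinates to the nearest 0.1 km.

x ≈ -80.2 km, y ≈ -24.2 km

Circle about each station: x² + y² = 83.77²; (x + 12.5)² + (y − 86.5)² = 129.76²; (x + 4.0)² + (y + 53.9)² = 81.78².
Subtracting pairs of circle equations eliminates x²+y² and gives linear equations (the radical axes):
-25.0 x + 173.0 y = -2181.74
-8.0 x − 107.8 y = 3250.65
Solving the 2×2 system: x ≈ -80.2, y ≈ -24.2 km.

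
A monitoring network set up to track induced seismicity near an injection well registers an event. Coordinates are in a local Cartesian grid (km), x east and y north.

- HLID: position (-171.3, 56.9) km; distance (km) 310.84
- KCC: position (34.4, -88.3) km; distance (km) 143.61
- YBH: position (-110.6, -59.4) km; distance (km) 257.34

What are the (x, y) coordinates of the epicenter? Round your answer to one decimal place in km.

x ≈ 136.4 km, y ≈ 12.8 km

Circle about each station: (x + 171.3)² + (y − 56.9)² = 310.84²; (x − 34.4)² + (y + 88.3)² = 143.61²; (x + 110.6)² + (y + 59.4)² = 257.34².
Subtracting the HLID equation from the KCC and YBH equations removes the quadratic terms:
411.4 x − 290.4 y = 52396.62
121.4 x − 232.6 y = 13577.05
Solving the 2×2 system: x ≈ 136.4, y ≈ 12.8 km.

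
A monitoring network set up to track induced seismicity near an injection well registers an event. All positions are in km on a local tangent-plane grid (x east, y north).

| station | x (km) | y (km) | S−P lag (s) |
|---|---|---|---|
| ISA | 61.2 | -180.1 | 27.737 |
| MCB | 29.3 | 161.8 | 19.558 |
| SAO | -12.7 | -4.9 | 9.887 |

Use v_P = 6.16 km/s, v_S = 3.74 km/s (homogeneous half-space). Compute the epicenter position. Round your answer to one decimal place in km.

-100.7 km east, 28.5 km north

Distance from S−P lag: d = Δt · v_P v_S / (v_P − v_S) = Δt · (6.16·3.74)/(6.16−3.74) ≈ 9.5200·Δt.
So d_ISA = 264.06, d_MCB = 186.19, d_SAO = 94.12 km.
Circle about each station: (x − 61.2)² + (y + 180.1)² = 264.06²; (x − 29.3)² + (y − 161.8)² = 186.19²; (x + 12.7)² + (y + 4.9)² = 94.12².
Subtracting pairs of circle equations eliminates x²+y² and gives linear equations (the radical axes):
-63.8 x + 683.8 y = 25917.25
-147.8 x + 350.4 y = 24872.96
Solving the 2×2 system: x ≈ -100.7, y ≈ 28.5 km.
Check against ISA (with the unrounded x, y): √((x − 61.2)²+(y + 180.1)²) = 264.07 ≈ 264.06 km. ✓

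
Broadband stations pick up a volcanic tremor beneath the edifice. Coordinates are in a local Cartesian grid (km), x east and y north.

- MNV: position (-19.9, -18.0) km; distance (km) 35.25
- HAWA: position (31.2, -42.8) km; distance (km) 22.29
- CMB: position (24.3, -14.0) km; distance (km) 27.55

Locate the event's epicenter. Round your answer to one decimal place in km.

Circle about each station: (x + 19.9)² + (y + 18.0)² = 35.25²; (x − 31.2)² + (y + 42.8)² = 22.29²; (x − 24.3)² + (y + 14.0)² = 27.55².
Subtracting the MNV equation from the HAWA and CMB equations removes the quadratic terms:
102.2 x − 49.6 y = 2830.99
88.4 x + 8.0 y = 550.04
Solving the 2×2 system: x ≈ 9.6, y ≈ -37.3 km.

9.6 km east, -37.3 km north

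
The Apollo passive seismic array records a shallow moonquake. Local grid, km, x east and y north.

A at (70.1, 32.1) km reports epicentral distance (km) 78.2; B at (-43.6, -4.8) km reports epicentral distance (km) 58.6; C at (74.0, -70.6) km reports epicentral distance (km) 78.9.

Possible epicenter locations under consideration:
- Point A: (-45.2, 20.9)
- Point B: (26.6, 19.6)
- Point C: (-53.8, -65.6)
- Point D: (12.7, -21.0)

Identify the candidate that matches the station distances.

Point D

For each candidate, compare |candidate − station| to the reported distance:
Point A: residuals A 37.6, B 32.9, C 71.4 → max 71.4 km
Point B: residuals A 32.9, B 15.7, C 23.0 → max 32.9 km
Point C: residuals A 79.6, B 3.0, C 49.0 → max 79.6 km
Point D: residuals A 0.0, B 0.0, C 0.0 → max 0.0 km
Only Point D has all residuals ≈ 0.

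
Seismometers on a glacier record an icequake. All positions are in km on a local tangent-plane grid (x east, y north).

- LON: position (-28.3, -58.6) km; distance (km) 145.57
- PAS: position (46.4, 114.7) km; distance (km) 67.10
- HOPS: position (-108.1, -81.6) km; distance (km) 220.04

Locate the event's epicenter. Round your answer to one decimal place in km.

(67.5, 51.0)

Circle about each station: (x + 28.3)² + (y + 58.6)² = 145.57²; (x − 46.4)² + (y − 114.7)² = 67.10²; (x + 108.1)² + (y + 81.6)² = 220.04².
Subtracting the LON equation from the PAS and HOPS equations removes the quadratic terms:
149.4 x + 346.6 y = 27762.41
-159.6 x − 46.0 y = -13117.66
Solving the 2×2 system: x ≈ 67.5, y ≈ 51.0 km.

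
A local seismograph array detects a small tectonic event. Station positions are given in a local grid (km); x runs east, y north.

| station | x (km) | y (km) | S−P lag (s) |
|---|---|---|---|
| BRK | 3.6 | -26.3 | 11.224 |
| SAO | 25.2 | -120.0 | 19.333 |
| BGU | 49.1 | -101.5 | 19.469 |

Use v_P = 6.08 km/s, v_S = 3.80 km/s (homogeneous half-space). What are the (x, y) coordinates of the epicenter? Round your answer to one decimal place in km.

Distance from S−P lag: d = Δt · v_P v_S / (v_P − v_S) = Δt · (6.08·3.80)/(6.08−3.80) ≈ 10.1333·Δt.
So d_BRK = 113.74, d_SAO = 195.91, d_BGU = 197.29 km.
Circle about each station: (x − 3.6)² + (y + 26.3)² = 113.74²; (x − 25.2)² + (y + 120.0)² = 195.91²; (x − 49.1)² + (y + 101.5)² = 197.29².
Subtracting pairs of circle equations eliminates x²+y² and gives linear equations (the radical axes):
43.2 x − 187.4 y = -11113.55
91.0 x − 150.4 y = -13978.15
Solving the 2×2 system: x ≈ -89.8, y ≈ 38.6 km.
Check against BRK (with the unrounded x, y): √((x − 3.6)²+(y + 26.3)²) = 113.74 ≈ 113.74 km. ✓

(-89.8, 38.6)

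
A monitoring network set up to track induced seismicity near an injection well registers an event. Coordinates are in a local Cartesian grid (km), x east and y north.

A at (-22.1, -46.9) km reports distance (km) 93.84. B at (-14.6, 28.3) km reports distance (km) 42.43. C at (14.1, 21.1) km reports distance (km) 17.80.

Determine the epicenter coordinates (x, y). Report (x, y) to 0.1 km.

Circle about each station: (x + 22.1)² + (y + 46.9)² = 93.84²; (x + 14.6)² + (y − 28.3)² = 42.43²; (x − 14.1)² + (y − 21.1)² = 17.80².
Subtracting the A equation from the B and C equations removes the quadratic terms:
15.0 x + 150.4 y = 5331.67
72.4 x + 136.0 y = 6445.11
Solving the 2×2 system: x ≈ 27.6, y ≈ 32.7 km.

(27.6, 32.7)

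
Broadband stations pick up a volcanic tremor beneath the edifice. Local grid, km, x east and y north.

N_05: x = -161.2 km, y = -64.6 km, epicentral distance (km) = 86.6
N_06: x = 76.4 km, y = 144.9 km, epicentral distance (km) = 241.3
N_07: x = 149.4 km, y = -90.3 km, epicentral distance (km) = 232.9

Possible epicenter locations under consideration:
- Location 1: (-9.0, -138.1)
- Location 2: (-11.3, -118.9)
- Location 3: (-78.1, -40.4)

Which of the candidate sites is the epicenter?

For each candidate, compare |candidate − station| to the reported distance:
Location 1: residuals N_05 82.4, N_06 54.3, N_07 67.4 → max 82.4 km
Location 2: residuals N_05 72.8, N_06 36.7, N_07 69.7 → max 72.8 km
Location 3: residuals N_05 0.0, N_06 0.0, N_07 0.0 → max 0.0 km
Only Location 3 has all residuals ≈ 0.

Location 3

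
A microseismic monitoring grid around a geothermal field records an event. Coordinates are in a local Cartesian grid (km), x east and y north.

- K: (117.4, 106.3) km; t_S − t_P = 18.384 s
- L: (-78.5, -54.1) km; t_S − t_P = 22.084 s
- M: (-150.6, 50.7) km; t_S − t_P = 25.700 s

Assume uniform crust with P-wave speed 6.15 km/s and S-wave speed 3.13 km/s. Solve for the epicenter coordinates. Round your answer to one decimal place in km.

Distance from S−P lag: d = Δt · v_P v_S / (v_P − v_S) = Δt · (6.15·3.13)/(6.15−3.13) ≈ 6.3740·Δt.
So d_K = 117.18, d_L = 140.76, d_M = 163.81 km.
Circle about each station: (x − 117.4)² + (y − 106.3)² = 117.18²; (x + 78.5)² + (y + 54.1)² = 140.76²; (x + 150.6)² + (y − 50.7)² = 163.81².
Subtracting pairs of circle equations eliminates x²+y² and gives linear equations (the radical axes):
-391.8 x − 320.8 y = -22075.62
-536.0 x − 111.2 y = -12934.16
Solving the 2×2 system: x ≈ 13.2, y ≈ 52.7 km.

(13.2, 52.7)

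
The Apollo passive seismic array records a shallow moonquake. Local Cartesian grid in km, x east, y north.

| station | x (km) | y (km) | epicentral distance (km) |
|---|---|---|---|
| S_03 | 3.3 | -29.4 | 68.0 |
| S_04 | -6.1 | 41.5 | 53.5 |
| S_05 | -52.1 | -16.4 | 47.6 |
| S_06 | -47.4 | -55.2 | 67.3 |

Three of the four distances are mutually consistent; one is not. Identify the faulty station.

Solve using three stations at a time. Using S_03, S_04, S_06 (subtract circle equations pairwise → linear system) gives (x, y) ≈ (-50.6, 12.0).
Distances from that point to each station vs reported:
  S_03: calculated 67.9 vs reported 68.0 → residual 0.1 km
  S_04: calculated 53.4 vs reported 53.5 → residual 0.1 km
  S_05: calculated 28.4 vs reported 47.6 → residual 19.2 km
  S_06: calculated 67.2 vs reported 67.3 → residual 0.1 km
S_03, S_04, S_06 are mutually consistent (residuals ≈ 0); S_05 is off by 19.2 km.

S_05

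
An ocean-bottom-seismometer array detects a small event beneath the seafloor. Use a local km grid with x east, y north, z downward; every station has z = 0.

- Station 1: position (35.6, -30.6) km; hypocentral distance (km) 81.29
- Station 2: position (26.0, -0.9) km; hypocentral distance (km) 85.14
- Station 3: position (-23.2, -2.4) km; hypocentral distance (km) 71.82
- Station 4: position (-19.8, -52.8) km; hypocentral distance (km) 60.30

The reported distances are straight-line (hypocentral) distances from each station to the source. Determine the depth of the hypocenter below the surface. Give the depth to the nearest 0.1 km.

59.4 km

Each station gives a sphere (x−x_i)² + (y−y_i)² + z² = d_i² (stations at z=0).
Subtracting the Station 1 sphere from Station 2 and Station 3: z² cancels, leaving linear equations in x and y:
-19.2 x + 59.4 y = -2167.67
-117.6 x + 56.4 y = -209.77
Solving: x ≈ -18.601, y ≈ -42.505 km (keep extra digits for the depth step; rounded: -18.6, -42.5).
Then from the Station 1 sphere: z² = 81.29² − (x − 35.6)² − (y + 30.6)² with x = -18.601, y = -42.505, so z ≈ 59.402 ≈ 59.4 km.
Check against Station 4 (with the unrounded solution): distance 60.30 ≈ 60.30 km. ✓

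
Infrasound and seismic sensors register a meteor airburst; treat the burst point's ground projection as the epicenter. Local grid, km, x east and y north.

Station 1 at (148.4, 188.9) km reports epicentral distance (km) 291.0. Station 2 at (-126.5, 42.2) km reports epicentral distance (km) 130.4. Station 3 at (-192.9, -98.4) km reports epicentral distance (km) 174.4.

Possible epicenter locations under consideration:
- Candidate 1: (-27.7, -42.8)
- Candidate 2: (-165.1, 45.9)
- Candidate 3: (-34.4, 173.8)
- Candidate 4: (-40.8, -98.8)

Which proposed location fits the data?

Candidate 1

For each candidate, compare |candidate − station| to the reported distance:
Candidate 1: residuals Station 1 0.0, Station 2 0.1, Station 3 0.1 → max 0.1 km
Candidate 2: residuals Station 1 53.6, Station 2 91.6, Station 3 27.4 → max 91.6 km
Candidate 3: residuals Station 1 107.6, Station 2 30.2, Station 3 140.6 → max 140.6 km
Candidate 4: residuals Station 1 53.3, Station 2 34.6, Station 3 22.3 → max 53.3 km
Only Candidate 1 has all residuals ≈ 0.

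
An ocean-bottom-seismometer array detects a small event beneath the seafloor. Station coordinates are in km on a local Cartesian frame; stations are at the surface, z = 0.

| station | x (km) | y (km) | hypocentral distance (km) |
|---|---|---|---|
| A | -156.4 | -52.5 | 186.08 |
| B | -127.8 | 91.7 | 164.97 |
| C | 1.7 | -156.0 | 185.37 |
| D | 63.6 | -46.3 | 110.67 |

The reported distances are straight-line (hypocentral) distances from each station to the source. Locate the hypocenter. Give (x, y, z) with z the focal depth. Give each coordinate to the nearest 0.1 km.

(2.6, 16.6, 67.6)

Each station gives a sphere (x−x_i)² + (y−y_i)² + z² = d_i² (stations at z=0).
Subtracting the A sphere from B and C: z² cancels, leaving linear equations in x and y:
57.2 x + 288.4 y = 4935.19
316.2 x − 207.0 y = -2614.59
Solving: x ≈ 2.597, y ≈ 16.597 km (keep extra digits for the depth step; rounded: 2.6, 16.6).
Then from the A sphere: z² = 186.08² − (x + 156.4)² − (y + 52.5)² with x = 2.597, y = 16.597, so z ≈ 67.612 ≈ 67.6 km.
Check against D (with the unrounded solution): distance 110.67 ≈ 110.67 km. ✓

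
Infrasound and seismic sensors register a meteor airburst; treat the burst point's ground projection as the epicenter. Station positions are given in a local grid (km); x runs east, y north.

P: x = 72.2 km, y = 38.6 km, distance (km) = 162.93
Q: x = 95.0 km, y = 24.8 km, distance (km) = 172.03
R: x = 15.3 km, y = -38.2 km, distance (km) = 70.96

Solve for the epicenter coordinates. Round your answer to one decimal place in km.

Circle about each station: (x − 72.2)² + (y − 38.6)² = 162.93²; (x − 95.0)² + (y − 24.8)² = 172.03²; (x − 15.3)² + (y + 38.2)² = 70.96².
Subtracting pairs of circle equations eliminates x²+y² and gives linear equations (the radical axes):
45.6 x − 27.6 y = -110.90
-113.8 x − 153.6 y = 16501.39
Solving the 2×2 system: x ≈ -46.6, y ≈ -72.9 km.

(-46.6, -72.9)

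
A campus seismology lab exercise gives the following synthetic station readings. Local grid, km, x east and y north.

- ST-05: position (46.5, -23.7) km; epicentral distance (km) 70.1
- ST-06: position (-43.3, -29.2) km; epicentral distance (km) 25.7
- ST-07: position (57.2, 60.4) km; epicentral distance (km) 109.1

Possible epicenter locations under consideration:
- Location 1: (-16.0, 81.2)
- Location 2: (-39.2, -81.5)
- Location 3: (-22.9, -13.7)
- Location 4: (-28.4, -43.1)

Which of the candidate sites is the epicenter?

For each candidate, compare |candidate − station| to the reported distance:
Location 1: residuals ST-05 52.0, ST-06 88.0, ST-07 33.0 → max 88.0 km
Location 2: residuals ST-05 33.3, ST-06 26.8, ST-07 62.4 → max 62.4 km
Location 3: residuals ST-05 0.0, ST-06 0.1, ST-07 0.0 → max 0.1 km
Location 4: residuals ST-05 7.3, ST-06 5.3, ST-07 25.2 → max 25.2 km
Only Location 3 has all residuals ≈ 0.

Location 3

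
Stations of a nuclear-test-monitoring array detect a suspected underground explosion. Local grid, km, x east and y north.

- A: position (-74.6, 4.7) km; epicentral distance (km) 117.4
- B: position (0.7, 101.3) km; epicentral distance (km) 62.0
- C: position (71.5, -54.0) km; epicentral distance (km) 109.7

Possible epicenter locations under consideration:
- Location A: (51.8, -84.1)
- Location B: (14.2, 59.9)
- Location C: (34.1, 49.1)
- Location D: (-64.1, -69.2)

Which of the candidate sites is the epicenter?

Location C

For each candidate, compare |candidate − station| to the reported distance:
Location A: residuals A 37.1, B 130.3, C 73.7 → max 130.3 km
Location B: residuals A 12.8, B 18.5, C 17.8 → max 18.5 km
Location C: residuals A 0.0, B 0.0, C 0.0 → max 0.0 km
Location D: residuals A 42.8, B 120.4, C 26.7 → max 120.4 km
Only Location C has all residuals ≈ 0.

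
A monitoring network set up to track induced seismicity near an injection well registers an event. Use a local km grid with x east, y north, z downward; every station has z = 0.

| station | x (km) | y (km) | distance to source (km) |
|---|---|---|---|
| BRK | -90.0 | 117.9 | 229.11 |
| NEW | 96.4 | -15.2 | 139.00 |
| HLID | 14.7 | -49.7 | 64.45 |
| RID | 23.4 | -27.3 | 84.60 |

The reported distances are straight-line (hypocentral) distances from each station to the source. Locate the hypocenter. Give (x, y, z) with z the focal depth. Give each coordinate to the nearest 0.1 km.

x ≈ -11.4 km, y ≈ -93.7 km, depth ≈ 39.2 km

Each station gives a sphere (x−x_i)² + (y−y_i)² + z² = d_i² (stations at z=0).
Subtracting the BRK sphere from NEW and HLID: z² cancels, leaving linear equations in x and y:
372.8 x − 266.2 y = 20693.98
209.4 x − 335.2 y = 29023.36
Solving: x ≈ -11.404, y ≈ -93.709 km (keep extra digits for the depth step; rounded: -11.4, -93.7).
Then from the BRK sphere: z² = 229.11² − (x + 90.0)² − (y − 117.9)² with x = -11.404, y = -93.709, so z ≈ 39.188 ≈ 39.2 km.
Check against RID (with the unrounded solution): distance 84.60 ≈ 84.60 km. ✓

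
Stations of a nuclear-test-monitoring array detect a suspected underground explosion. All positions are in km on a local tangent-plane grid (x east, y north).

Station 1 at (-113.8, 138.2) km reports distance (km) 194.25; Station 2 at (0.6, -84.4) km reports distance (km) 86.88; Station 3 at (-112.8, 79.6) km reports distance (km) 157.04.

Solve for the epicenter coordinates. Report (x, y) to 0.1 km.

22.4 km east, -0.3 km north

Circle about each station: (x + 113.8)² + (y − 138.2)² = 194.25²; (x − 0.6)² + (y + 84.4)² = 86.88²; (x + 112.8)² + (y − 79.6)² = 157.04².
Subtracting the Station 1 equation from the Station 2 and Station 3 equations removes the quadratic terms:
228.8 x − 445.2 y = 5258.97
2.0 x − 117.2 y = 81.82
Solving the 2×2 system: x ≈ 22.4, y ≈ -0.3 km.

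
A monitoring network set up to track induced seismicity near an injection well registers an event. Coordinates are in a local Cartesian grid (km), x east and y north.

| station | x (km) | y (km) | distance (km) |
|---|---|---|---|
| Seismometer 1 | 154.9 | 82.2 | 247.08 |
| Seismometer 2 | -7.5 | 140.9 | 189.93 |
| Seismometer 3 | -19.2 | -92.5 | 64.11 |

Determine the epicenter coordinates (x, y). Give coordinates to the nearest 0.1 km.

Circle about each station: (x − 154.9)² + (y − 82.2)² = 247.08²; (x + 7.5)² + (y − 140.9)² = 189.93²; (x + 19.2)² + (y + 92.5)² = 64.11².
Subtracting the Seismometer 1 equation from the Seismometer 2 and Seismometer 3 equations removes the quadratic terms:
-324.8 x + 117.4 y = 14133.33
-348.2 x − 349.4 y = 35112.47
Solving the 2×2 system: x ≈ -58.7, y ≈ -42.0 km.

x ≈ -58.7 km, y ≈ -42.0 km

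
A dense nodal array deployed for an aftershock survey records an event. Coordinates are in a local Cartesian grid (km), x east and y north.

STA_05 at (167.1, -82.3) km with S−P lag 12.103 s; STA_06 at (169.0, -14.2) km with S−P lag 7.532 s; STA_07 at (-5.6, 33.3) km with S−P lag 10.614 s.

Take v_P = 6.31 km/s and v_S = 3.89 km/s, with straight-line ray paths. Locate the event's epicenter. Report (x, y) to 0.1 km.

x ≈ 101.4 km, y ≈ 21.4 km

Distance from S−P lag: d = Δt · v_P v_S / (v_P − v_S) = Δt · (6.31·3.89)/(6.31−3.89) ≈ 10.1429·Δt.
So d_STA_05 = 122.76, d_STA_06 = 76.40, d_STA_07 = 107.66 km.
Circle about each station: (x − 167.1)² + (y + 82.3)² = 122.76²; (x − 169.0)² + (y + 14.2)² = 76.40²; (x + 5.6)² + (y − 33.3)² = 107.66².
Subtracting pairs of circle equations eliminates x²+y² and gives linear equations (the radical axes):
3.8 x + 136.2 y = 3300.00
-345.4 x + 231.2 y = -30076.11
Solving the 2×2 system: x ≈ 101.4, y ≈ 21.4 km.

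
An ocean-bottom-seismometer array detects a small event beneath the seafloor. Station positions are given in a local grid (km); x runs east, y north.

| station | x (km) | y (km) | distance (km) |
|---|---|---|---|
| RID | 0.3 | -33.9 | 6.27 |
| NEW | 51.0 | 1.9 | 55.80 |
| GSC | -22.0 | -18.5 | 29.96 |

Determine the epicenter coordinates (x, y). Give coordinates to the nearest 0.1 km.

Circle about each station: (x − 0.3)² + (y + 33.9)² = 6.27²; (x − 51.0)² + (y − 1.9)² = 55.80²; (x + 22.0)² + (y + 18.5)² = 29.96².
Subtracting pairs of circle equations eliminates x²+y² and gives linear equations (the radical axes):
101.4 x + 71.6 y = -1619.02
-44.6 x + 30.8 y = -1181.34
Solving the 2×2 system: x ≈ 5.5, y ≈ -30.4 km.
Check against RID (with the unrounded x, y): √((x − 0.3)²+(y + 33.9)²) = 6.27 ≈ 6.27 km. ✓

x ≈ 5.5 km, y ≈ -30.4 km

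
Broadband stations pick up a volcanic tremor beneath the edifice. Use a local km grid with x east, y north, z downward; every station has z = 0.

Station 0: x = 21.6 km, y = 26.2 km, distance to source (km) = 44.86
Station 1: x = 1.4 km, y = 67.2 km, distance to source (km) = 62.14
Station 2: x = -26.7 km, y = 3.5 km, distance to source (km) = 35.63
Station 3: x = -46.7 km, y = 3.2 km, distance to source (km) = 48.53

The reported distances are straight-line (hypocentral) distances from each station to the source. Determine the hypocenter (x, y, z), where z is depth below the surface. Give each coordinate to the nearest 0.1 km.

Each station gives a sphere (x−x_i)² + (y−y_i)² + z² = d_i² (stations at z=0).
Subtracting the Station 0 sphere from Station 1 and Station 2: z² cancels, leaving linear equations in x and y:
-40.4 x + 82.0 y = 1515.84
-96.6 x − 45.4 y = 315.06
Solving: x ≈ -9.703, y ≈ 13.705 km (keep extra digits for the depth step; rounded: -9.7, 13.7).
Then from the Station 0 sphere: z² = 44.86² − (x − 21.6)² − (y − 26.2)² with x = -9.703, y = 13.705, so z ≈ 29.604 ≈ 29.6 km.

x ≈ -9.7 km, y ≈ 13.7 km, depth ≈ 29.6 km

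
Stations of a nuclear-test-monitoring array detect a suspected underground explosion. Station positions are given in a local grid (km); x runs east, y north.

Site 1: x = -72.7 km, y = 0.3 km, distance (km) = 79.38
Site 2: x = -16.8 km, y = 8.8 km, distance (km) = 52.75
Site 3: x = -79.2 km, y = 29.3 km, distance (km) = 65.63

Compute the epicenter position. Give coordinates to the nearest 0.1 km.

Circle about each station: (x + 72.7)² + (y − 0.3)² = 79.38²; (x + 16.8)² + (y − 8.8)² = 52.75²; (x + 79.2)² + (y − 29.3)² = 65.63².
Subtracting pairs of circle equations eliminates x²+y² and gives linear equations (the radical axes):
111.8 x + 17.0 y = -1407.08
-13.0 x + 58.0 y = 3839.64
Solving the 2×2 system: x ≈ -21.9, y ≈ 61.3 km.
Check against Site 1 (with the unrounded x, y): √((x + 72.7)²+(y − 0.3)²) = 79.37 ≈ 79.38 km. ✓

(-21.9, 61.3)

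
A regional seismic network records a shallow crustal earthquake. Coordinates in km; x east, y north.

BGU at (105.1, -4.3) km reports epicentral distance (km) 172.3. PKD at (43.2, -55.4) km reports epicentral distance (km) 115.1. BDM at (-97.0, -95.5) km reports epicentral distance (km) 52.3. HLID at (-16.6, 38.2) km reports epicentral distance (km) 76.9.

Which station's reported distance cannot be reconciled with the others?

BDM

Solve using three stations at a time. Using BGU, PKD, HLID (subtract circle equations pairwise → linear system) gives (x, y) ≈ (-66.5, -20.4).
Distances from that point to each station vs reported:
  BGU: calculated 172.3 vs reported 172.3 → residual 0.0 km
  PKD: calculated 115.1 vs reported 115.1 → residual 0.0 km
  BDM: calculated 81.1 vs reported 52.3 → residual 28.8 km
  HLID: calculated 76.9 vs reported 76.9 → residual 0.0 km
BGU, PKD, HLID are mutually consistent (residuals ≈ 0); BDM is off by 28.8 km.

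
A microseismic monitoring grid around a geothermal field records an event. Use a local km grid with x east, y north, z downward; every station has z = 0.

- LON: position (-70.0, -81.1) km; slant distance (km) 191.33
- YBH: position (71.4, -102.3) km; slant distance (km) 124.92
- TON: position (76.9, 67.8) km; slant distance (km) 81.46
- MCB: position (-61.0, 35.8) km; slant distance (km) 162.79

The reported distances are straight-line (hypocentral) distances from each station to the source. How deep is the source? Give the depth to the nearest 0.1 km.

depth ≈ 54.4 km

Each station gives a sphere (x−x_i)² + (y−y_i)² + z² = d_i² (stations at z=0).
Subtracting the LON sphere from YBH and TON: z² cancels, leaving linear equations in x and y:
282.8 x − 42.4 y = 25088.20
293.8 x + 297.8 y = 29004.68
Solving: x ≈ 90.003, y ≈ 8.602 km (keep extra digits for the depth step; rounded: 90.0, 8.6).
Then from the LON sphere: z² = 191.33² − (x + 70.0)² − (y + 81.1)² with x = 90.003, y = 8.602, so z ≈ 54.404 ≈ 54.4 km.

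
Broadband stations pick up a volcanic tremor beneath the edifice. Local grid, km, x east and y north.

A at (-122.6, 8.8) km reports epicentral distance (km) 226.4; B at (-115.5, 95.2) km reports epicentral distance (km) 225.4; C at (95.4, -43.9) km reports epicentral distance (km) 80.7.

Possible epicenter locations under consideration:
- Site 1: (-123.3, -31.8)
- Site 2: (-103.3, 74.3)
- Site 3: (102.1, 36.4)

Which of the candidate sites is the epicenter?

For each candidate, compare |candidate − station| to the reported distance:
Site 1: residuals A 185.8, B 98.2, C 138.3 → max 185.8 km
Site 2: residuals A 158.1, B 201.2, C 150.5 → max 201.2 km
Site 3: residuals A 0.0, B 0.0, C 0.1 → max 0.1 km
Only Site 3 has all residuals ≈ 0.

Site 3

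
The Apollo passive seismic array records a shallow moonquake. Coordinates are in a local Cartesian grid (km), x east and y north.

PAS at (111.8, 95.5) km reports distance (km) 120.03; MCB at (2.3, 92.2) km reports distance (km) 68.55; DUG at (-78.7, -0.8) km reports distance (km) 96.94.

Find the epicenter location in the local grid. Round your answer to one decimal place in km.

Circle about each station: (x − 111.8)² + (y − 95.5)² = 120.03²; (x − 2.3)² + (y − 92.2)² = 68.55²; (x + 78.7)² + (y + 0.8)² = 96.94².
Subtracting the PAS equation from the MCB and DUG equations removes the quadratic terms:
-219.0 x − 6.6 y = -3405.26
-381.0 x − 192.6 y = -10415.32
Solving the 2×2 system: x ≈ 14.8, y ≈ 24.8 km.
Check against PAS (with the unrounded x, y): √((x − 111.8)²+(y − 95.5)²) = 120.03 ≈ 120.03 km. ✓

(14.8, 24.8)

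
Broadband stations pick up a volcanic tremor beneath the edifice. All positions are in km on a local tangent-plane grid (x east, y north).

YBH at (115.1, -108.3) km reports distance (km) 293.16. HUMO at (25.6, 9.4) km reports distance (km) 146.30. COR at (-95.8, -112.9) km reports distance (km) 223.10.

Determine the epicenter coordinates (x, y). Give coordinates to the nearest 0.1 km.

(-80.9, 109.7)

Circle about each station: (x − 115.1)² + (y + 108.3)² = 293.16²; (x − 25.6)² + (y − 9.4)² = 146.30²; (x + 95.8)² + (y + 112.9)² = 223.10².
Subtracting the YBH equation from the HUMO and COR equations removes the quadratic terms:
-179.0 x + 235.4 y = 40305.92
-421.8 x − 9.2 y = 33116.33
Solving the 2×2 system: x ≈ -80.9, y ≈ 109.7 km.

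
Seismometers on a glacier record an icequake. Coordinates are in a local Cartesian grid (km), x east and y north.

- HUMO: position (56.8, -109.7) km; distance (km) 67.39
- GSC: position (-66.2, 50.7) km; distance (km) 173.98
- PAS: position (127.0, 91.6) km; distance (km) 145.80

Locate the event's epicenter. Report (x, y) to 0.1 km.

Circle about each station: (x − 56.8)² + (y + 109.7)² = 67.39²; (x + 66.2)² + (y − 50.7)² = 173.98²; (x − 127.0)² + (y − 91.6)² = 145.80².
Subtracting the HUMO equation from the GSC and PAS equations removes the quadratic terms:
-246.0 x + 320.8 y = -34035.03
140.4 x + 402.6 y = -7457.00
Solving the 2×2 system: x ≈ 78.5, y ≈ -45.9 km.

78.5 km east, -45.9 km north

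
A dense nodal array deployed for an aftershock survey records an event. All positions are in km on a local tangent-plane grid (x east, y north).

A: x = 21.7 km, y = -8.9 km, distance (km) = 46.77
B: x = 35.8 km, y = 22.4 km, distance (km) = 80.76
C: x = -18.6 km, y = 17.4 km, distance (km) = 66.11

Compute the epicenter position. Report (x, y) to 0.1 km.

Circle about each station: (x − 21.7)² + (y + 8.9)² = 46.77²; (x − 35.8)² + (y − 22.4)² = 80.76²; (x + 18.6)² + (y − 17.4)² = 66.11².
Subtracting pairs of circle equations eliminates x²+y² and gives linear equations (the radical axes):
28.2 x + 62.6 y = -3101.44
-80.6 x + 52.6 y = -2084.48
Solving the 2×2 system: x ≈ -5.0, y ≈ -47.3 km.

-5.0 km east, -47.3 km north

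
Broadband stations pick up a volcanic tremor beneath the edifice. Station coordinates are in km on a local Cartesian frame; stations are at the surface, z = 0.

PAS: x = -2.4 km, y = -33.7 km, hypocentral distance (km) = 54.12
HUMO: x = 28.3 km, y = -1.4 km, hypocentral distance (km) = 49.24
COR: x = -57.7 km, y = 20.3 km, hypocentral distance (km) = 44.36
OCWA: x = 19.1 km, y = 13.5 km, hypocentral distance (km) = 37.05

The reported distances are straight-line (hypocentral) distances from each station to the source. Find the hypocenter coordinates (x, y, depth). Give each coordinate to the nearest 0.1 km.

Each station gives a sphere (x−x_i)² + (y−y_i)² + z² = d_i² (stations at z=0).
Subtracting the PAS sphere from HUMO and COR: z² cancels, leaving linear equations in x and y:
61.4 x + 64.6 y = 165.80
-110.6 x + 108.0 y = 3561.09
Solving: x ≈ -15.399, y ≈ 17.203 km (keep extra digits for the depth step; rounded: -15.4, 17.2).
Then from the PAS sphere: z² = 54.12² − (x + 2.4)² − (y + 33.7)² with x = -15.399, y = 17.203, so z ≈ 12.996 ≈ 13.0 km.

(-15.4, 17.2, 13.0)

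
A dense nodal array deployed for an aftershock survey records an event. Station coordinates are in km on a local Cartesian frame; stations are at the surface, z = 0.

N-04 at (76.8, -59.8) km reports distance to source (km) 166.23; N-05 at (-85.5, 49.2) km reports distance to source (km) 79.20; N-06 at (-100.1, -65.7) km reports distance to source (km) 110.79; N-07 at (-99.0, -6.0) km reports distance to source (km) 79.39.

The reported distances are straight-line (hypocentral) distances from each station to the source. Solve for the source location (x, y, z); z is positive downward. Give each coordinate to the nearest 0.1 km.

Each station gives a sphere (x−x_i)² + (y−y_i)² + z² = d_i² (stations at z=0).
Subtracting the N-04 sphere from N-05 and N-06: z² cancels, leaving linear equations in x and y:
-324.6 x + 218.0 y = 21616.38
-353.8 x − 11.8 y = 20220.21
Solving: x ≈ -57.598, y ≈ 13.394 km (keep extra digits for the depth step; rounded: -57.6, 13.4).
Then from the N-04 sphere: z² = 166.23² − (x − 76.8)² − (y + 59.8)² with x = -57.598, y = 13.394, so z ≈ 64.902 ≈ 64.9 km.

x ≈ -57.6 km, y ≈ 13.4 km, depth ≈ 64.9 km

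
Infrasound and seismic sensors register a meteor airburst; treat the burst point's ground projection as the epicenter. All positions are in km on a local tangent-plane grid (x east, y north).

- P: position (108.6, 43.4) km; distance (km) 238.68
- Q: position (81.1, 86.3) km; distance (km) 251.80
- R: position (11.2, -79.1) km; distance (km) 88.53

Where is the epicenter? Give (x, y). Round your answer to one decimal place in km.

x ≈ -69.5 km, y ≈ -115.5 km

Circle about each station: (x − 108.6)² + (y − 43.4)² = 238.68²; (x − 81.1)² + (y − 86.3)² = 251.80²; (x − 11.2)² + (y + 79.1)² = 88.53².
Subtracting pairs of circle equations eliminates x²+y² and gives linear equations (the radical axes):
-55.0 x + 85.8 y = -6087.72
-194.8 x − 245.0 y = 41835.31
Solving the 2×2 system: x ≈ -69.5, y ≈ -115.5 km.
Check against P (with the unrounded x, y): √((x − 108.6)²+(y − 43.4)²) = 238.68 ≈ 238.68 km. ✓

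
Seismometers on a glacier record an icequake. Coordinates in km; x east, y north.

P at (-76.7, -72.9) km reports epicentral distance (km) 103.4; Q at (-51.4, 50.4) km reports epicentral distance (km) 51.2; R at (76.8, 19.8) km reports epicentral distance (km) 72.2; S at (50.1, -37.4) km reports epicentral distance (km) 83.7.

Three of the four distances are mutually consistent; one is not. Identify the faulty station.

Solve using three stations at a time. Using P, Q, S (subtract circle equations pairwise → linear system) gives (x, y) ≈ (-17.5, 11.9).
Distances from that point to each station vs reported:
  P: calculated 103.4 vs reported 103.4 → residual 0.0 km
  Q: calculated 51.2 vs reported 51.2 → residual 0.0 km
  R: calculated 94.7 vs reported 72.2 → residual 22.5 km
  S: calculated 83.7 vs reported 83.7 → residual 0.0 km
P, Q, S are mutually consistent (residuals ≈ 0); R is off by 22.5 km.

R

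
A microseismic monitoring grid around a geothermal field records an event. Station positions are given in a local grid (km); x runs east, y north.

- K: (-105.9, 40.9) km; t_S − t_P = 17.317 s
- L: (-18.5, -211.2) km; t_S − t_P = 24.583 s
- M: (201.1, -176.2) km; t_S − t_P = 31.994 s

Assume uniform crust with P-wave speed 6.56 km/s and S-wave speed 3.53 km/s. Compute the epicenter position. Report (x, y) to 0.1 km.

Distance from S−P lag: d = Δt · v_P v_S / (v_P − v_S) = Δt · (6.56·3.53)/(6.56−3.53) ≈ 7.6425·Δt.
So d_K = 132.35, d_L = 187.88, d_M = 244.51 km.
Circle about each station: (x + 105.9)² + (y − 40.9)² = 132.35²; (x + 18.5)² + (y + 211.2)² = 187.88²; (x − 201.1)² + (y + 176.2)² = 244.51².
Subtracting the K equation from the L and M equations removes the quadratic terms:
174.8 x − 504.2 y = 14277.70
614.0 x − 434.2 y = 16331.41
Solving the 2×2 system: x ≈ 8.7, y ≈ -25.3 km.

x ≈ 8.7 km, y ≈ -25.3 km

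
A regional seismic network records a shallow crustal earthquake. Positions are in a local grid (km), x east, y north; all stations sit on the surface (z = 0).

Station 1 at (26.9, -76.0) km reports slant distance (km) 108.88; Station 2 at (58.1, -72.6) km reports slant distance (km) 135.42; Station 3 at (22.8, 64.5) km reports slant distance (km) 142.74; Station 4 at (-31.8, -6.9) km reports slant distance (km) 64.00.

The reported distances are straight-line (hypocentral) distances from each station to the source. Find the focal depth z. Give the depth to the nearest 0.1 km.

Each station gives a sphere (x−x_i)² + (y−y_i)² + z² = d_i² (stations at z=0).
Subtracting the Station 1 sphere from Station 2 and Station 3: z² cancels, leaving linear equations in x and y:
62.4 x + 6.8 y = -4336.96
-8.2 x + 281.0 y = -10339.37
Solving: x ≈ -65.285, y ≈ -38.700 km (keep extra digits for the depth step; rounded: -65.3, -38.7).
Then from the Station 1 sphere: z² = 108.88² − (x − 26.9)² − (y + 76.0)² with x = -65.285, y = -38.700, so z ≈ 44.334 ≈ 44.3 km.
Check against Station 4 (with the unrounded solution): distance 64.02 ≈ 64.00 km. ✓

44.3 km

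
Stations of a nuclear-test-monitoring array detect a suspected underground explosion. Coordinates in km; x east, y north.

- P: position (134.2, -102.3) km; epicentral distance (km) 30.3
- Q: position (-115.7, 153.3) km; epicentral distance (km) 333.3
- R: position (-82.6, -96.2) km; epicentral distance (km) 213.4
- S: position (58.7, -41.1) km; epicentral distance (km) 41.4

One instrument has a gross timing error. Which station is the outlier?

Solve using three stations at a time. Using P, Q, R (subtract circle equations pairwise → linear system) gives (x, y) ≈ (129.5, -72.5).
Distances from that point to each station vs reported:
  P: calculated 30.2 vs reported 30.3 → residual 0.1 km
  Q: calculated 333.3 vs reported 333.3 → residual 0.0 km
  R: calculated 213.4 vs reported 213.4 → residual 0.0 km
  S: calculated 77.4 vs reported 41.4 → residual 36.0 km
P, Q, R are mutually consistent (residuals ≈ 0); S is off by 36.0 km.

S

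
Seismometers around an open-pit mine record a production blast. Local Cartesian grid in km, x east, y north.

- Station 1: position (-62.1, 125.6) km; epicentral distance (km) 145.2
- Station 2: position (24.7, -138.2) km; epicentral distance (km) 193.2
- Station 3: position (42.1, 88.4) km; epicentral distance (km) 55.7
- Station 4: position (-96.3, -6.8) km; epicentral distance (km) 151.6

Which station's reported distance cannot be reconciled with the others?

Station 2

Solve using three stations at a time. Using Station 1, Station 3, Station 4 (subtract circle equations pairwise → linear system) gives (x, y) ≈ (49.9, 33.2).
Distances from that point to each station vs reported:
  Station 1: calculated 145.2 vs reported 145.2 → residual 0.0 km
  Station 2: calculated 173.3 vs reported 193.2 → residual 19.9 km
  Station 3: calculated 55.7 vs reported 55.7 → residual 0.0 km
  Station 4: calculated 151.6 vs reported 151.6 → residual 0.0 km
Station 1, Station 3, Station 4 are mutually consistent (residuals ≈ 0); Station 2 is off by 19.9 km.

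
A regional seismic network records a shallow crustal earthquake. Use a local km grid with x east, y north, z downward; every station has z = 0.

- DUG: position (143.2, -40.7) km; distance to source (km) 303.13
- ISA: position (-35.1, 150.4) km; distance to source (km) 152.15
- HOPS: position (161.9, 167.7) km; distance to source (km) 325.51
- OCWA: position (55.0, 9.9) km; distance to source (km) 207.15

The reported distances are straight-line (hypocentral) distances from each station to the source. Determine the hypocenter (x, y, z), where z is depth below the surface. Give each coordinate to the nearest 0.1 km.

Each station gives a sphere (x−x_i)² + (y−y_i)² + z² = d_i² (stations at z=0).
Subtracting the DUG sphere from ISA and HOPS: z² cancels, leaving linear equations in x and y:
-356.6 x + 382.2 y = 70427.61
37.4 x + 416.8 y = 18103.21
Solving: x ≈ -137.702, y ≈ 55.790 km (keep extra digits for the depth step; rounded: -137.7, 55.8).
Then from the DUG sphere: z² = 303.13² − (x − 143.2)² − (y + 40.7)² with x = -137.702, y = 55.790, so z ≈ 60.593 ≈ 60.6 km.

(-137.7, 55.8, 60.6)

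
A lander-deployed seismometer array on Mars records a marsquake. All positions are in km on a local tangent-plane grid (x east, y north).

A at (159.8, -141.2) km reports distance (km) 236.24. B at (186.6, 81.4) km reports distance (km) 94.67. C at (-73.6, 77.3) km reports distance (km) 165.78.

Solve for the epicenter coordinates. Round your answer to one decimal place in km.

Circle about each station: (x − 159.8)² + (y + 141.2)² = 236.24²; (x − 186.6)² + (y − 81.4)² = 94.67²; (x + 73.6)² + (y − 77.3)² = 165.78².
Subtracting the A equation from the B and C equations removes the quadratic terms:
53.6 x + 445.2 y = 42818.97
-466.8 x + 437.0 y = -5754.90
Solving the 2×2 system: x ≈ 92.0, y ≈ 85.1 km.

x ≈ 92.0 km, y ≈ 85.1 km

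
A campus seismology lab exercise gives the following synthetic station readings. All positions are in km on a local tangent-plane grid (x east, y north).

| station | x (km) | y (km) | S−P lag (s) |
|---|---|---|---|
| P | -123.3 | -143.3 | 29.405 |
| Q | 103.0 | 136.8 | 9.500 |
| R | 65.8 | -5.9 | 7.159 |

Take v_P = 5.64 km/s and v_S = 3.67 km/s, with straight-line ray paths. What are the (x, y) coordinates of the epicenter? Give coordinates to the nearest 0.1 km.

Distance from S−P lag: d = Δt · v_P v_S / (v_P − v_S) = Δt · (5.64·3.67)/(5.64−3.67) ≈ 10.5070·Δt.
So d_P = 308.96, d_Q = 99.82, d_R = 75.22 km.
Circle about each station: (x + 123.3)² + (y + 143.3)² = 308.96²; (x − 103.0)² + (y − 136.8)² = 99.82²; (x − 65.8)² + (y + 5.9)² = 75.22².
Subtracting the P equation from the Q and R equations removes the quadratic terms:
452.6 x + 560.2 y = 79077.71
378.2 x + 274.8 y = 58424.90
Solving the 2×2 system: x ≈ 125.7, y ≈ 39.6 km.
Check against P (with the unrounded x, y): √((x + 123.3)²+(y + 143.3)²) = 308.96 ≈ 308.96 km. ✓

(125.7, 39.6)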